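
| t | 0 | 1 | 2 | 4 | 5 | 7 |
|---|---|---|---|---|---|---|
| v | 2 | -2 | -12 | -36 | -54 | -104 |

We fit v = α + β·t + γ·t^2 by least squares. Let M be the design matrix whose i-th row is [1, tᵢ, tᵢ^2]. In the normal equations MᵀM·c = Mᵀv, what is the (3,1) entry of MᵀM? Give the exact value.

Row 3 ↔ basis t^2, column 1 ↔ basis 1, so (MᵀM)_{3,1} = Σᵢ t^2 = (0)·(1) + (1)·(1) + (4)·(1) + (16)·(1) + (25)·(1) + (49)·(1) = 95.

95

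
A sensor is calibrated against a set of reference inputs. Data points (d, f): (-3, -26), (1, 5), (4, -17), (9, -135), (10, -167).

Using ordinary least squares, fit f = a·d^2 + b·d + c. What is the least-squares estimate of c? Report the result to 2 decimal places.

Normal-equation sums: Σd^2·d^2 = 16899, Σd^2·d = 1767, Σd^2 = 207, Σd·d = 207, Σd = 21, Σ1 = 5.
Moment sums: Σd^2·f = -28136, Σd·f = -2870, Σf = -340.
Row-reducing yields a = -14242/6963, b = 2099/633, c = 6387/2321.

c = 2.75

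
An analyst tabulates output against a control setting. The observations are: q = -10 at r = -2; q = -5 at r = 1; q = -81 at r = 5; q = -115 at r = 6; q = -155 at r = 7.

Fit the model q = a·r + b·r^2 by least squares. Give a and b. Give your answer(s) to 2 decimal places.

From the data, Σr·r = 115, Σr·r^2 = 677, Σr^2·r^2 = 4339.
And Σr·q = -2165, Σr^2·q = -13805.
So AᵀA·[a, b]ᵀ = Aᵀq: [[115, 677]; [677, 4339]]·[a, b]ᵀ = [-2165, -13805]ᵀ.
Δ = 115·4339 − 677² = 40656.
a = ((-2165)·4339 − 677·(-13805))/40656 = -3425/2904; b = (115·(-13805) − 677·(-2165))/40656 = -8705/2904.

a = -1.18, b = -3.00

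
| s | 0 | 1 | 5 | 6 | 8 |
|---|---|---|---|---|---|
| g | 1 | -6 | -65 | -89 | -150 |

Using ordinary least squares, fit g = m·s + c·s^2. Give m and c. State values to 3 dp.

m = -3.443, c = -1.910

Normal-equation sums: Σs·s = 126, Σs·s^2 = 854, Σs^2·s^2 = 6018.
And Σs·g = -2065, Σs^2·g = -14435.
Eliminating c: 6018·(row 1) − 854·(row 2) gives 28952·m = 6018·(-2065) − 854·(-14435) = -99680, so m = -1780/517.
Then c = ((-14435) − 854·(-1780/517))/6018 = -1975/1034.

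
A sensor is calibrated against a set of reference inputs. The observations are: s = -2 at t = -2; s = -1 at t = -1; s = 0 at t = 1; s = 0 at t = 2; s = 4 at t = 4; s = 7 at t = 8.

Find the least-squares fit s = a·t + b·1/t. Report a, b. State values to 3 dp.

a = 0.894, b = -0.578

From the data, Σt·t = 90, Σt·1/t = 6, Σ1/t·1/t = 165/64.
And Σt·s = 77, Σ1/t·s = 31/8.
So XᵀX·[a, b]ᵀ = Xᵀs: [[90, 6]; [6, 165/64]]·[a, b]ᵀ = [77, 31/8]ᵀ.
Δ = 90·(165/64) − 6² = 6273/32.
a = (77·(165/64) − 6·(31/8))/(6273/32) = 3739/4182; b = (90·(31/8) − 6·77)/(6273/32) = -1208/2091.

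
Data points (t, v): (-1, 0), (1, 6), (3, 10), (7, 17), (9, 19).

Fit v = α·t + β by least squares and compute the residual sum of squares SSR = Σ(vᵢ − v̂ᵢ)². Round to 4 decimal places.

Sums needed: Σt·t = 141, Σt = 19, Σ1 = 5.
For Mᵀv: Σt·v = 326, Σv = 52.
So MᵀM·[α, β]ᵀ = Mᵀv: [[141, 19]; [19, 5]]·[α, β]ᵀ = [326, 52]ᵀ.
Eliminating β: 5·(row 1) − 19·(row 2) gives 344·α = 5·326 − 19·52 = 642, so α = 321/172.
Then β = (52 − 19·(321/172))/5 = 569/172.
Residuals: -62/43, 71/86, 47/43, 27/43, -95/86; SSR = 479/86.

SSR = 5.5698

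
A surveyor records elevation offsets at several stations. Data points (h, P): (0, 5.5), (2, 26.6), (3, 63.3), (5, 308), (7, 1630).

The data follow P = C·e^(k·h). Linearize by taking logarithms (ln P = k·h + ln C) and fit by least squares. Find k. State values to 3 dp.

k = 0.813

Let Y = ln P. Fitting Y = k·h + ln C by least squares:
Sums: Σh = 17.0000, Σ(h)² = 87.0000, Σln P = 22.2600, Σh·ln P = 99.4303.
Normal system: [[87.0000, 17.0000]; [17.0000, 5]]·[k, ln C]ᵀ = [99.4303, 22.2600]ᵀ.
Solving (det = 146.0000): k = 0.81323, ln C = 1.68700.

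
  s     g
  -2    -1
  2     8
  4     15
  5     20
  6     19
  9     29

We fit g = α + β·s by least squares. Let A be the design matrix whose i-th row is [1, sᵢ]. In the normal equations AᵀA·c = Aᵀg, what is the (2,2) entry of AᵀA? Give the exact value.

166

Row 2 ↔ basis s, column 2 ↔ basis s, so (AᵀA)_{2,2} = Σᵢ (s)·(s) = (-2)·(-2) + (2)·(2) + (4)·(4) + (5)·(5) + (6)·(6) + (9)·(9) = 166.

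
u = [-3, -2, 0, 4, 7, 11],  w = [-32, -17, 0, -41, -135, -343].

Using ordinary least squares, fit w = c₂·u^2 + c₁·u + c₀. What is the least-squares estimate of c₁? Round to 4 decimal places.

Sums needed: Σu^2·u^2 = 17395, Σu^2·u = 1703, Σu^2 = 199, Σu·u = 199, Σu = 17, Σ1 = 6.
And Σu^2·w = -49130, Σu·w = -4752, Σw = -568.
Normal equations: [[17395, 1703, 199]; [1703, 199, 17]; [199, 17, 6]]·[c₂, c₁, c₀]ᵀ = [-49130, -4752, -568]ᵀ.
Row-reducing yields c₂ = -593353/198312, c₁ = 1746943/991560, c₀ = -69941/165260.

c₁ = 1.7618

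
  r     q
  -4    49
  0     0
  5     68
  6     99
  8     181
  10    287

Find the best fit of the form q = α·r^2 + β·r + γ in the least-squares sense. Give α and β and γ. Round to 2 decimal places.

α = 2.97, β = -0.90, γ = -1.44

Setting ∂/∂α … = 0 gives: 16273·α + 1789·β + 241·γ = 46332;  1789·α + 241·β + 25·γ = 5056;  241·α + 25·β + 6·γ = 684.
Row-reducing yields α = 1273591/429234, β = -384895/429234, γ = -103250/71539.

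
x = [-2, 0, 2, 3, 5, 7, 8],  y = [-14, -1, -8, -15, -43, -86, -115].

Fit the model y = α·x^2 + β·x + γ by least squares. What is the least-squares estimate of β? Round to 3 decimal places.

Normal-equation sums: Σx^2·x^2 = 7235, Σx^2·x = 1007, Σx^2 = 155, Σx·x = 155, Σx = 23, Σ1 = 7.
Moment sums: Σx^2·y = -12872, Σx·y = -1770, Σy = -282.
MᵀM·[α, β, γ]ᵀ = Mᵀy becomes [[7235, 1007, 155]; [1007, 155, 23]; [155, 23, 7]]·[α, β, γ]ᵀ = [-12872, -1770, -282]ᵀ.
Solving the 3×3 system (Gaussian elimination) gives α = -93313/47544, β = 79861/47544, γ = -4647/1981.

β = 1.680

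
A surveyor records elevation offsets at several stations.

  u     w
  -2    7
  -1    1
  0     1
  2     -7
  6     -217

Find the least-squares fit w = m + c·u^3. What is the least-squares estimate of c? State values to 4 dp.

Compute the Gram sums: Σ1 = 5, Σu^3 = 215, Σu^3·u^3 = 46785.
For Aᵀw: Σw = -215, Σu^3·w = -46985.
AᵀA·[m, c]ᵀ = Aᵀw becomes [[5, 215]; [215, 46785]]·[m, c]ᵀ = [-215, -46985]ᵀ.
Δ = 5·46785 − 215² = 187700.
m = ((-215)·46785 − 215·(-46985))/187700 = 430/1877; c = (5·(-46985) − 215·(-215))/187700 = -1887/1877.

c = -1.0053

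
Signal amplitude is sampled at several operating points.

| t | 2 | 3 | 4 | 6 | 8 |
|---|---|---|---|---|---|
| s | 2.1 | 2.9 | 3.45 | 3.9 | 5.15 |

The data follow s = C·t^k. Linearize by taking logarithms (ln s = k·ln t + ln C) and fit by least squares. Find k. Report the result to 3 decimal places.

k = 0.601

Let Y = ln s. Fitting Y = k·ln t + ln C by least squares:
Σln t = 7.0493, Σ(ln t)² = 11.1437, Σln s = 6.0450, Σln t·ln s = 9.2475.
Equations: 11.1437·k + 7.0493·ln C = 9.2475;  7.0493·k + 5·ln C = 6.0450.
Slope k = (n·Σln t·ln s − Σln t·Σln s)/(n·Σ(ln t)² − (Σln t)²) = (5·9.2475 − 7.0493·6.0450)/6.0265 = 0.60145; ln C = (Σln s − k·Σln t)/n = 0.36104.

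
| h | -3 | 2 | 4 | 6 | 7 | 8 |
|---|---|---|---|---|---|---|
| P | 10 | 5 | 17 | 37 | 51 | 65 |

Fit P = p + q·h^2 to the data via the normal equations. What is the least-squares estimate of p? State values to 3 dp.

p = 0.966

The normal system XᵀX·[p, q]ᵀ = XᵀP is [[6, 178]; [178, 8146]]·[p, q]ᵀ = [185, 8373]ᵀ.
det = 6·8146 − 178² = 17192.
p = (185·8146 − 178·8373)/17192 = 2077/2149; q = (6·8373 − 178·185)/17192 = 4327/4298.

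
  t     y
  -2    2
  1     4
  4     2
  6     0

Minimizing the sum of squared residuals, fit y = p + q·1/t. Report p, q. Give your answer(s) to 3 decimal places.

With design matrix X, XᵀX = [[4, 11/12]; [11/12, 193/144]] and Xᵀy = [8, 7/2]ᵀ.
Eliminating q: (193/144)·(row 1) − (11/12)·(row 2) gives (217/48)·p = (193/144)·8 − (11/12)·(7/2) = 541/72, so p = 1082/651.
Then q = ((7/2) − (11/12)·(1082/651))/(193/144) = 320/217.

p = 1.662, q = 1.475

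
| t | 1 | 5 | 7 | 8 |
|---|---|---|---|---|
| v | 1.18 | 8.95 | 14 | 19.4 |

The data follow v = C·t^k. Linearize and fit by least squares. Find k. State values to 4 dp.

Linearized form: ln v = k·ln t + ln C. From the 4 transformed points,
XᵀX = [[10.7009, 5.6348]; [5.6348, 4]], rhs = [14.8288, 7.9615]ᵀ  (here Σln t = 5.6348, Σ(ln t)² = 10.7009, Σln v = 7.9615, Σln t·ln v = 14.8288).
Δ = 10.7009·4 − (5.6348)² = 11.0529; k = (14.8288·4 − 5.6348·7.9615)/11.0529 = 1.30770, ln C = (10.7009·7.9615 − 5.6348·14.8288)/11.0529 = 0.14822.

k = 1.3077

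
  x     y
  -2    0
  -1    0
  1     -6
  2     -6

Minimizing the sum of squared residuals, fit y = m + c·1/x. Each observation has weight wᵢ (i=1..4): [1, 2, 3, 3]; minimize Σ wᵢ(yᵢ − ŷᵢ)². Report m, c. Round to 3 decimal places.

Forming MᵀWM = [[9, 2]; [2, 6]] and MᵀWy = [-36, -27]ᵀ gives MᵀWM·[m, c]ᵀ = MᵀWy.
Δ = 9·6 − 2² = 50.
m = ((-36)·6 − 2·(-27))/50 = -81/25; c = (9·(-27) − 2·(-36))/50 = -171/50.

m = -3.240, c = -3.420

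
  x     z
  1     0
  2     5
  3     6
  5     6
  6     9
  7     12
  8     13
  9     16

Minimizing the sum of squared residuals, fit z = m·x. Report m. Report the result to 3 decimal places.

m = 1.651

Forming AᵀA = [[269]] and Aᵀz = [444]ᵀ gives AᵀA·[m]ᵀ = Aᵀz.
m = 444/269 = 1.65056.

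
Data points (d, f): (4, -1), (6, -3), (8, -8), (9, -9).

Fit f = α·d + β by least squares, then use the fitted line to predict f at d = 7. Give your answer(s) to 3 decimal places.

The normal equations are: 197·α + 27·β = -167;  27·α + 4·β = -21.
(Σd·d = 197, Σd = 27, Σ1 = 4, Σd·f = -167, Σf = -21.)
Determinant 197·4 − 27² = 59.
α = ((-167)·4 − 27·(-21))/59 = -101/59; β = (197·(-21) − 27·(-167))/59 = 372/59.
At d = 7: f̂ = (-101/59)·(7) + (372/59)·(1) = -335/59.

f̂ = -5.678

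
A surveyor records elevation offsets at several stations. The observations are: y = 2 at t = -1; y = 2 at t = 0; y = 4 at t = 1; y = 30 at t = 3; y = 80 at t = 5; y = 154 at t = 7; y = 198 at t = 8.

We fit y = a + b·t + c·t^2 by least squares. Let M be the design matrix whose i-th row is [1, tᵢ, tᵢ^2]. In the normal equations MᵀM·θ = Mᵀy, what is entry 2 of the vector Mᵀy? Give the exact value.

3154

Entry 2 ↔ basis t, so (Mᵀy)_{2} = Σᵢ (t)·yᵢ = (-1)·(2) + (0)·(2) + (1)·(4) + (3)·(30) + (5)·(80) + (7)·(154) + (8)·(198) = 3154.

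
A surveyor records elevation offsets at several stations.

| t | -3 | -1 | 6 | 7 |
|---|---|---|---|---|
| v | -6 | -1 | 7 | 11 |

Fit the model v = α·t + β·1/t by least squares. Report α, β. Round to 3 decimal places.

From the data, Σt·t = 95, Σt·1/t = 4, Σ1/t·1/t = 2045/1764.
And Σt·v = 138, Σ1/t·v = 241/42.
Eliminating β: (2045/1764)·(row 1) − 4·(row 2) gives (166051/1764)·α = (2045/1764)·138 − 4·(241/42) = 13429/98, so α = 241722/166051.
Then β = ((241/42) − 4·(241722/166051))/(2045/1764) = -12138/166051.

α = 1.456, β = -0.073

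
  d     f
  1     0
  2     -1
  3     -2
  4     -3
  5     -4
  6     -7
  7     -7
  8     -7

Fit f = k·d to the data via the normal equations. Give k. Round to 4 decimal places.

k = -0.9167

The normal equations are: 204·k = -187.
(Σd·d = 204, Σd·f = -187.)
Hence k = -187 / 204 ≈ -0.916667.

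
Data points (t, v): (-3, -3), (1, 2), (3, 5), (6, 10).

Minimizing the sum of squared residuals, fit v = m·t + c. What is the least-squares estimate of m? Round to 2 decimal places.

m = 1.44

Setting ∂/∂m … = 0 gives: 55·m + 7·c = 86;  7·m + 4·c = 14.
Eliminating c: 4·(row 1) − 7·(row 2) gives 171·m = 4·86 − 7·14 = 246, so m = 82/57.
Then c = (14 − 7·(82/57))/4 = 56/57.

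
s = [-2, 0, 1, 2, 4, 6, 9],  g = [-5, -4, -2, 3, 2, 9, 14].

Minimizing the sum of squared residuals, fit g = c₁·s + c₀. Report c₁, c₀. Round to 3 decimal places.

The normal system MᵀM·[c₁, c₀]ᵀ = Mᵀg is [[142, 20]; [20, 7]]·[c₁, c₀]ᵀ = [202, 17]ᵀ.
Δ = 142·7 − 20² = 594.
c₁ = (202·7 − 20·17)/594 = 179/99; c₀ = (142·17 − 20·202)/594 = -271/99.

c₁ = 1.808, c₀ = -2.737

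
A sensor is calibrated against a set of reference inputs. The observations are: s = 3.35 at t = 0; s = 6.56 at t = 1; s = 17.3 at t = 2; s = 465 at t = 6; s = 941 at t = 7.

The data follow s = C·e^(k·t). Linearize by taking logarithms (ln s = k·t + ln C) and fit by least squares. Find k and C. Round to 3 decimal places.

k = 0.819, C = 3.203

With ln sᵢ as the transformed response and tᵢ as the regressor:
AᵀA = [[90.0000, 16.0000]; [16.0000, 5]], rhs = [92.3632, 18.9296]ᵀ  (here Σt = 16.0000, Σ(t)² = 90.0000, Σln s = 18.9296, Σt·ln s = 92.3632).
Solving (det = 194.0000): k = 0.81929, ln C = 1.16420, so C = exp(1.16420) = 3.20337.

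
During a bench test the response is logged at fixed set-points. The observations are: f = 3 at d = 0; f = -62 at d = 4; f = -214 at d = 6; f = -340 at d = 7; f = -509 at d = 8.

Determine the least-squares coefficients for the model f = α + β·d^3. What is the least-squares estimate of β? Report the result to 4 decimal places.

β = -0.9990

The normal equations are: 5·α + 1135·β = -1122;  1135·α + 430545·β = -427420.
(Σ1 = 5, Σd^3 = 1135, Σd^3·d^3 = 430545, Σf = -1122, Σd^3·f = -427420.)
det = 5·430545 − 1135² = 864500.
α = ((-1122)·430545 − 1135·(-427420))/864500 = 205021/86450; β = (5·(-427420) − 1135·(-1122))/864500 = -86363/86450.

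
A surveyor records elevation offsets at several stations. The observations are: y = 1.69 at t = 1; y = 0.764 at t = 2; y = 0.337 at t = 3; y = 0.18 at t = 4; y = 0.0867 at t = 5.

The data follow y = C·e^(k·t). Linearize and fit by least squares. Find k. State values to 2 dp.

k = -0.74

Linearized form: ln y = k·t + ln C. From the 5 transformed points,
Σt = 15.0000, Σ(t)² = 55.0000, Σln y = -4.9922, Σt·ln y = -22.3624.
Equations: 55.0000·k + 15.0000·ln C = -22.3624;  15.0000·k + 5·ln C = -4.9922.
Slope k = (n·Σt·ln y − Σt·Σln y)/(n·Σ(t)² − (Σt)²) = (5·-22.3624 − 15.0000·-4.9922)/50.0000 = -0.73857; ln C = (Σln y − k·Σt)/n = 1.21726.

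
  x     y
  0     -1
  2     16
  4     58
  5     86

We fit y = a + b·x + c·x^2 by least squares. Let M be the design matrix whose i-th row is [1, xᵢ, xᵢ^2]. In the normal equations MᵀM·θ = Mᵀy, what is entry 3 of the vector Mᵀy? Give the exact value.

3142

Entry 3 ↔ basis x^2, so (Mᵀy)_{3} = Σᵢ (x^2)·yᵢ = (0)·(-1) + (4)·(16) + (16)·(58) + (25)·(86) = 3142.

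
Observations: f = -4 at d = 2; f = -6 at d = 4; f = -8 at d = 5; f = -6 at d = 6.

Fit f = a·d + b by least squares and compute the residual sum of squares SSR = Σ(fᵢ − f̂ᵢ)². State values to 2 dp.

From the data, Σd·d = 81, Σd = 17, Σ1 = 4.
Right-hand side: Σd·f = -108, Σf = -24.
Normal equations: [[81, 17]; [17, 4]]·[a, b]ᵀ = [-108, -24]ᵀ.
Eliminating b: 4·(row 1) − 17·(row 2) gives 35·a = 4·(-108) − 17·(-24) = -24, so a = -24/35.
Then b = ((-24) − 17·(-24/35))/4 = -108/35.
Residuals: 16/35, -6/35, -52/35, 6/5; SSR = 136/35.

SSR = 3.89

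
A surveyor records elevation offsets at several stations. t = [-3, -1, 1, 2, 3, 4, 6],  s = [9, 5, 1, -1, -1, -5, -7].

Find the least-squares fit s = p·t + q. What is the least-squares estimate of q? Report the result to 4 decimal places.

From the data, Σt·t = 76, Σt = 12, Σ1 = 7.
Moment sums: Σt·s = -98, Σs = 1.
Normal equations: [[76, 12]; [12, 7]]·[p, q]ᵀ = [-98, 1]ᵀ.
Eliminating q: 7·(row 1) − 12·(row 2) gives 388·p = 7·(-98) − 12·1 = -698, so p = -349/194.
Then q = (1 − 12·(-349/194))/7 = 313/97.

q = 3.2268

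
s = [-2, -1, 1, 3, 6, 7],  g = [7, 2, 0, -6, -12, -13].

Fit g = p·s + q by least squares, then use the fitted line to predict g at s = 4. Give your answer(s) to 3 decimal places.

Normal-equation sums: Σs·s = 100, Σs = 14, Σ1 = 6.
For Mᵀg: Σs·g = -197, Σg = -22.
So MᵀM·[p, q]ᵀ = Mᵀg: [[100, 14]; [14, 6]]·[p, q]ᵀ = [-197, -22]ᵀ.
Δ = 100·6 − 14² = 404.
p = ((-197)·6 − 14·(-22))/404 = -437/202; q = (100·(-22) − 14·(-197))/404 = 279/202.
At s = 4: ĝ = (-437/202)·(4) + (279/202)·(1) = -1469/202.

ĝ = -7.272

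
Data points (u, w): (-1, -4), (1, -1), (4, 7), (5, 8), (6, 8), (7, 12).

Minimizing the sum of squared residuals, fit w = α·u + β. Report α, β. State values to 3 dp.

Setting ∂/∂α … = 0 gives: 128·α + 22·β = 203;  22·α + 6·β = 30.
Eliminating β: 6·(row 1) − 22·(row 2) gives 284·α = 6·203 − 22·30 = 558, so α = 279/142.
Then β = (30 − 22·(279/142))/6 = -313/142.

α = 1.965, β = -2.204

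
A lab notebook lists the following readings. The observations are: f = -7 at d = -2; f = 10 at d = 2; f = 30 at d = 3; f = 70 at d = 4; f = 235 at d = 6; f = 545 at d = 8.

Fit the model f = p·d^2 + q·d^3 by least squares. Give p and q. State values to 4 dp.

p = 0.3672, q = 1.0195

Compute the Gram sums: Σd^2·d^2 = 5761, Σd^2·d^3 = 41811, Σd^3·d^3 = 313753.
And Σd^2·f = 44742, Σd^3·f = 335226.
MᵀM·[p, q]ᵀ = Mᵀf becomes [[5761, 41811]; [41811, 313753]]·[p, q]ᵀ = [44742, 335226]ᵀ.
Determinant 5761·313753 − 41811² = 59371312.
p = (44742·313753 − 41811·335226)/59371312 = 247755/674674; q = (5761·335226 − 41811·44742)/59371312 = 1080879/1060202.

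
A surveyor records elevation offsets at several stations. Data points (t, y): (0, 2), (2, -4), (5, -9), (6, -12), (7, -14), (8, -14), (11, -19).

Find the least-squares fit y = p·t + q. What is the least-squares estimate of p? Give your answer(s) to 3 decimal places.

From the data, Σt·t = 299, Σt = 39, Σ1 = 7.
And Σt·y = -544, Σy = -70.
Eliminating q: 7·(row 1) − 39·(row 2) gives 572·p = 7·(-544) − 39·(-70) = -1078, so p = -49/26.
Then q = ((-70) − 39·(-49/26))/7 = 1/2.

p = -1.885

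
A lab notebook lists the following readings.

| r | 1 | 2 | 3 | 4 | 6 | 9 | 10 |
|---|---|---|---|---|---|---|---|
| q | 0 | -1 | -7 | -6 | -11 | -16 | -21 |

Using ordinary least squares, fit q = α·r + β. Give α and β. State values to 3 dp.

α = -2.181, β = 2.046

Sums needed: Σr·r = 247, Σr = 35, Σ1 = 7.
Moment sums: Σr·q = -467, Σq = -62.
So XᵀX·[α, β]ᵀ = Xᵀq: [[247, 35]; [35, 7]]·[α, β]ᵀ = [-467, -62]ᵀ.
Eliminating β: 7·(row 1) − 35·(row 2) gives 504·α = 7·(-467) − 35·(-62) = -1099, so α = -157/72.
Then β = ((-62) − 35·(-157/72))/7 = 1031/504.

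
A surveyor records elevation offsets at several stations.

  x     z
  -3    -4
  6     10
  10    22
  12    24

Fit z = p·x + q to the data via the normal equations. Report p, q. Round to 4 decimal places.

p = 1.9209, q = 0.9944

Setting ∂/∂p … = 0 gives: 289·p + 25·q = 580;  25·p + 4·q = 52.
Eliminating q: 4·(row 1) − 25·(row 2) gives 531·p = 4·580 − 25·52 = 1020, so p = 340/177.
Then q = (52 − 25·(340/177))/4 = 176/177.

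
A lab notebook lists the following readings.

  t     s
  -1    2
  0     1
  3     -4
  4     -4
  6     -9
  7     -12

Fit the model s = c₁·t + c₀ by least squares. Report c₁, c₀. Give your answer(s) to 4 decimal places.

Compute the Gram sums: Σt·t = 111, Σt = 19, Σ1 = 6.
Right-hand side: Σt·s = -168, Σs = -26.
Determinant 111·6 − 19² = 305.
c₁ = ((-168)·6 − 19·(-26))/305 = -514/305; c₀ = (111·(-26) − 19·(-168))/305 = 306/305.

c₁ = -1.6852, c₀ = 1.0033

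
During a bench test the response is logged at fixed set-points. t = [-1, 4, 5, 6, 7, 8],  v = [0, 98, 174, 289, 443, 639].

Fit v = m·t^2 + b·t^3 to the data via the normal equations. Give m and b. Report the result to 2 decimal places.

m = 2.11, b = 0.99

Forming XᵀX = [[8675, 61499]; [61499, 446171]] and Xᵀv = [78925, 569563]ᵀ gives XᵀX·[m, b]ᵀ = Xᵀv.
Δ = 8675·446171 − 61499² = 88406424.
m = (78925·446171 − 61499·569563)/88406424 = 31081873/14734404; b = (8675·569563 − 61499·78925)/88406424 = 14525075/14734404.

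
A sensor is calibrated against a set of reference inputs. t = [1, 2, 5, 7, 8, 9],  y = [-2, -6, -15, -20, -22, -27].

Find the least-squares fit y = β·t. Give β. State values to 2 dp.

β = -2.89

The normal system AᵀA·[β]ᵀ = Aᵀy is [[224]]·[β]ᵀ = [-648]ᵀ.
β = (-648)/224 = -2.89286.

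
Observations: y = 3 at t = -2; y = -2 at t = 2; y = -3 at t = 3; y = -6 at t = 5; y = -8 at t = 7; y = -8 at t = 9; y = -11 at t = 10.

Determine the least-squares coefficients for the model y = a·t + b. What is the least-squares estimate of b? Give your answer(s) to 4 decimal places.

b = 0.3182

Compute the Gram sums: Σt·t = 272, Σt = 34, Σ1 = 7.
For Mᵀy: Σt·y = -287, Σy = -35.
So MᵀM·[a, b]ᵀ = Mᵀy: [[272, 34]; [34, 7]]·[a, b]ᵀ = [-287, -35]ᵀ.
Eliminating b: 7·(row 1) − 34·(row 2) gives 748·a = 7·(-287) − 34·(-35) = -819, so a = -819/748.
Then b = ((-35) − 34·(-819/748))/7 = 7/22.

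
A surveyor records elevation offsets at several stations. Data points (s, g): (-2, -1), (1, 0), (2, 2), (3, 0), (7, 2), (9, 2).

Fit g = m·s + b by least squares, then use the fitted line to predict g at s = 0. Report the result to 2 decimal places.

Setting ∂/∂m … = 0 gives: 148·m + 20·b = 38;  20·m + 6·b = 5.
det = 148·6 − 20² = 488.
m = (38·6 − 20·5)/488 = 16/61; b = (148·5 − 20·38)/488 = -5/122.
At s = 0: ĝ = (16/61)·(0) + (-5/122)·(1) = -5/122.

ĝ = -0.04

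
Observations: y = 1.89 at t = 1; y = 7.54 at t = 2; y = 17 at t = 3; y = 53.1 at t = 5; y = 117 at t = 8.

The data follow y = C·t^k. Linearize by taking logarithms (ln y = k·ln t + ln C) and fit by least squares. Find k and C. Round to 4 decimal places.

Taking logs, ln y = k·ln t + ln C, so regress ln y on ln t.
XᵀX = [[8.6018, 5.4806]; [5.4806, 5]], rhs = [20.8085, 14.2244]ᵀ  (here Σln t = 5.4806, Σ(ln t)² = 8.6018, Σln y = 14.2244, Σln t·ln y = 20.8085).
Δ = 8.6018·5 − (5.4806)² = 12.9714; k = (20.8085·5 − 5.4806·14.2244)/12.9714 = 2.01089, ln C = (8.6018·14.2244 − 5.4806·20.8085)/12.9714 = 0.64068, so C = exp(0.64068) = 1.89777.

k = 2.0109, C = 1.8978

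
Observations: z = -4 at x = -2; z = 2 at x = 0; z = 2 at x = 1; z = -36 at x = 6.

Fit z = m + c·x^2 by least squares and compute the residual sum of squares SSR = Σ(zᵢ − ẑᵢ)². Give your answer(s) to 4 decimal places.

Sums needed: Σ1 = 4, Σx^2 = 41, Σx^2·x^2 = 1313.
For Mᵀz: Σz = -36, Σx^2·z = -1310.
Δ = 4·1313 − 41² = 3571.
m = ((-36)·1313 − 41·(-1310))/3571 = 6442/3571; c = (4·(-1310) − 41·(-36))/3571 = -3764/3571.
Residuals: -5670/3571, 700/3571, 4464/3571, 506/3571; SSR = 14792/3571.

SSR = 4.1423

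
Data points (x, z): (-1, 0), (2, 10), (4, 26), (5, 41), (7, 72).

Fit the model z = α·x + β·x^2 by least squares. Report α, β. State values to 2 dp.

α = 2.11, β = 1.17

AᵀA·[α, β]ᵀ = Aᵀz reads: 95·α + 539·β = 833;  539·α + 3299·β = 5009.
Eliminating β: 3299·(row 1) − 539·(row 2) gives 22884·α = 3299·833 − 539·5009 = 48216, so α = 4018/1907.
Then β = (5009 − 539·(4018/1907))/3299 = 2239/1907.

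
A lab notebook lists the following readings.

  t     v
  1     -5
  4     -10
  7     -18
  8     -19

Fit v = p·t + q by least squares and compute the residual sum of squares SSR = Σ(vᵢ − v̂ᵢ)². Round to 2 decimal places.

From the data, Σt·t = 130, Σt = 20, Σ1 = 4.
And Σt·v = -323, Σv = -52.
Eliminating q: 4·(row 1) − 20·(row 2) gives 120·p = 4·(-323) − 20·(-52) = -252, so p = -21/10.
Then q = ((-52) − 20·(-21/10))/4 = -5/2.
Residuals: -2/5, 9/10, -4/5, 3/10; SSR = 17/10.

SSR = 1.70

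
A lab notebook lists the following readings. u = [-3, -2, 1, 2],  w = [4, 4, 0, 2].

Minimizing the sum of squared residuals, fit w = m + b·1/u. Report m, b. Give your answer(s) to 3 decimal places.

AᵀA·[m, b]ᵀ = Aᵀw reads: 4·m + (2/3)·b = 10;  (2/3)·m + (29/18)·b = -7/3.
(Σ1 = 4, Σ1/u = 2/3, Σ1/u·1/u = 29/18, Σw = 10, Σ1/u·w = -7/3.)
Determinant 4·(29/18) − (2/3)² = 6.
m = (10·(29/18) − (2/3)·(-7/3))/6 = 53/18; b = (4·(-7/3) − (2/3)·10)/6 = -8/3.

m = 2.944, b = -2.667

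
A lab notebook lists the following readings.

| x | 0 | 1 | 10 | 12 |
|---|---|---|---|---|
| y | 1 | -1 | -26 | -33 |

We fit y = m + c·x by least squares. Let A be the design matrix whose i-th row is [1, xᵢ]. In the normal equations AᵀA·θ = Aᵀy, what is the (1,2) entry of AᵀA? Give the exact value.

Row 1 ↔ basis 1, column 2 ↔ basis x, so (AᵀA)_{1,2} = Σᵢ x = (1)·(0) + (1)·(1) + (1)·(10) + (1)·(12) = 23.

23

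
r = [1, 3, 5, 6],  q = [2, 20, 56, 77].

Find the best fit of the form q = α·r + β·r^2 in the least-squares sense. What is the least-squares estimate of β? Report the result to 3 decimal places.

β = 2.058

With design matrix A, AᵀA = [[71, 369]; [369, 2003]] and Aᵀq = [804, 4354]ᵀ.
Eliminating β: 2003·(row 1) − 369·(row 2) gives 6052·α = 2003·804 − 369·4354 = 3786, so α = 1893/3026.
Then β = (4354 − 369·(1893/3026))/2003 = 6229/3026.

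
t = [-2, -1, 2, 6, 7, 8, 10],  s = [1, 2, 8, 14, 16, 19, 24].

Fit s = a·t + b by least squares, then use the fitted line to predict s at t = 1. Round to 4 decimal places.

The normal system XᵀX·[a, b]ᵀ = Xᵀs is [[258, 30]; [30, 7]]·[a, b]ᵀ = [600, 84]ᵀ.
det = 258·7 − 30² = 906.
a = (600·7 − 30·84)/906 = 280/151; b = (258·84 − 30·600)/906 = 612/151.
At t = 1: ŝ = (280/151)·(1) + (612/151)·(1) = 892/151.

ŝ = 5.9073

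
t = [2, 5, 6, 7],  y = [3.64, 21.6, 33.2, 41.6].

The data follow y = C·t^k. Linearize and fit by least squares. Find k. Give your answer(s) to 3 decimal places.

Linearized form: ln y = k·ln t + ln C. From the 4 transformed points,
Σln t = 6.0403, Σ(ln t)² = 10.0677, Σln y = 11.5953, Σln t·ln y = 19.3711.
Equations: 10.0677·k + 6.0403·ln C = 19.3711;  6.0403·k + 4·ln C = 11.5953.
Solving (det = 3.7862): k = 1.96656, ln C = -0.07081.

k = 1.967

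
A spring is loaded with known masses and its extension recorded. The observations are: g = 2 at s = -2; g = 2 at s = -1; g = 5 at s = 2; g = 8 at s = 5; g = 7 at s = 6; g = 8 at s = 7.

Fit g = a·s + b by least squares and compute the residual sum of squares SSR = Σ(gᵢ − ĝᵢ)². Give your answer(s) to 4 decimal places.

SSR = 2.1318

From the data, Σs·s = 119, Σs = 17, Σ1 = 6.
Moment sums: Σs·g = 142, Σg = 32.
det = 119·6 − 17² = 425.
a = (142·6 − 17·32)/425 = 308/425; b = (119·32 − 17·142)/425 = 82/25.
Residuals: 72/425, -236/425, 23/85, 466/425, -267/425, -6/17; SSR = 906/425.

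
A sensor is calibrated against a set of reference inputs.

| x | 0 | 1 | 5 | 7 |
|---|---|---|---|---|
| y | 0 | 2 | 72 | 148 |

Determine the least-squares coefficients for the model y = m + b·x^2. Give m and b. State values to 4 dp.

m = -1.0884, b = 3.0180

Entries of MᵀM: Σ1 = 4, Σx^2 = 75, Σx^2·x^2 = 3027.
For Mᵀy: Σy = 222, Σx^2·y = 9054.
So MᵀM·[m, b]ᵀ = Mᵀy: [[4, 75]; [75, 3027]]·[m, b]ᵀ = [222, 9054]ᵀ.
Δ = 4·3027 − 75² = 6483.
m = (222·3027 − 75·9054)/6483 = -2352/2161; b = (4·9054 − 75·222)/6483 = 6522/2161.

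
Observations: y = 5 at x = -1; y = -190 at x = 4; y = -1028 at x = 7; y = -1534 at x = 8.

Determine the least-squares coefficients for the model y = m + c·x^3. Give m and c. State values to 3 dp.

The normal equations are: 4·m + 918·c = -2747;  918·m + 383890·c = -1150177.
(Σ1 = 4, Σx^3 = 918, Σx^3·x^3 = 383890, Σy = -2747, Σx^3·y = -1150177.)
Eliminating c: 383890·(row 1) − 918·(row 2) gives 692836·m = 383890·(-2747) − 918·(-1150177) = 1316656, so m = 329164/173209.
Then c = ((-1150177) − 918·(329164/173209))/383890 = -1039481/346418.

m = 1.900, c = -3.001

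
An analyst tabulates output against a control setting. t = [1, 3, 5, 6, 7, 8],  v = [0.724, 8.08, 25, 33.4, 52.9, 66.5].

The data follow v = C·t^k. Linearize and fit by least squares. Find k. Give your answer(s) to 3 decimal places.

k = 2.177

Taking logs, ln v = k·ln t + ln C, so regress ln v on ln t.
Σln t = 8.5252, Σ(ln t)² = 15.1183, Σln v = 16.6595, Σln t·ln v = 30.2125.
Equations: 15.1183·k + 8.5252·ln C = 30.2125;  8.5252·k + 6·ln C = 16.6595.
Δ = 15.1183·6 − (8.5252)² = 18.0313; k = (30.2125·6 − 8.5252·16.6595)/18.0313 = 2.17678, ln C = (15.1183·16.6595 − 8.5252·30.2125)/18.0313 = -0.31633.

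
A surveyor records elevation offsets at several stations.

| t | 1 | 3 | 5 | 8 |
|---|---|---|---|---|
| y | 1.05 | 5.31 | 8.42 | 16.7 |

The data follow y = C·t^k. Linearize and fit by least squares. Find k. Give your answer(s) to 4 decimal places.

Linearized form: ln y = k·ln t + ln C. From the 4 transformed points,
Σln t = 4.7875, Σ(ln t)² = 8.1213, Σln y = 6.6644, Σln t·ln y = 11.1178.
Equations: 8.1213·k + 4.7875·ln C = 11.1178;  4.7875·k + 4·ln C = 6.6644.
Δ = 8.1213·4 − (4.7875)² = 9.5652; k = (11.1178·4 − 4.7875·6.6644)/9.5652 = 1.31366, ln C = (8.1213·6.6644 − 4.7875·11.1178)/9.5652 = 0.09381.

k = 1.3137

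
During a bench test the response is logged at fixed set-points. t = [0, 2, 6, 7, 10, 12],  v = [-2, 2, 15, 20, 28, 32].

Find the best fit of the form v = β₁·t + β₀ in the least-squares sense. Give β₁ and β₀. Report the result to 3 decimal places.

β₁ = 2.978, β₀ = -2.529

Forming MᵀM = [[333, 37]; [37, 6]] and Mᵀv = [898, 95]ᵀ gives MᵀM·[β₁, β₀]ᵀ = Mᵀv.
Determinant 333·6 − 37² = 629.
β₁ = (898·6 − 37·95)/629 = 1873/629; β₀ = (333·95 − 37·898)/629 = -43/17.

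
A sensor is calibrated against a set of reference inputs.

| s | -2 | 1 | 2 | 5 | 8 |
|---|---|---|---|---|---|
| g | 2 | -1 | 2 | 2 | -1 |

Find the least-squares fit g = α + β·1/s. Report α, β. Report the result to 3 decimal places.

α = 1.193, β = -1.482

Setting ∂/∂α … = 0 gives: 5·α + (53/40)·β = 4;  (53/40)·α + (2489/1600)·β = -29/40.
det = 5·(2489/1600) − (53/40)² = 2409/400.
α = (4·(2489/1600) − (53/40)·(-29/40))/(2409/400) = 3831/3212; β = (5·(-29/40) − (53/40)·4)/(2409/400) = -1190/803.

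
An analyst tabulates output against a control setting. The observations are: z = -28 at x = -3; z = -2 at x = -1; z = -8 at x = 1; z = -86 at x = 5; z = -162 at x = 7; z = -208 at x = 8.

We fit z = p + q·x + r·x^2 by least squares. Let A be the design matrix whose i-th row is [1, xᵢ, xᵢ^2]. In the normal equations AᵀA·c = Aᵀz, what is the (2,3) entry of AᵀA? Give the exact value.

953

Row 2 ↔ basis x, column 3 ↔ basis x^2, so (AᵀA)_{2,3} = Σᵢ (x)·(x^2) = (-3)·(9) + (-1)·(1) + (1)·(1) + (5)·(25) + (7)·(49) + (8)·(64) = 953.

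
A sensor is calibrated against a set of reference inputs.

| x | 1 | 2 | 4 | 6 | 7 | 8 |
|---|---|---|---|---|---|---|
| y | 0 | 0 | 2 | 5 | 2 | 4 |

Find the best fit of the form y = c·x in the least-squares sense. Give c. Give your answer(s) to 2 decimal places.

Compute the Gram sums: Σx·x = 170.
For Mᵀy: Σx·y = 84.
So MᵀM·[c]ᵀ = Mᵀy: [[170]]·[c]ᵀ = [84]ᵀ.
c = 84/170 = 0.494118.

c = 0.49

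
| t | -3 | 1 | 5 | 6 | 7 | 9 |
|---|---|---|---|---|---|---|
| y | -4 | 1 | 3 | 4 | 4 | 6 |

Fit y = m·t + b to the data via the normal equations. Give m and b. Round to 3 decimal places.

With design matrix A, AᵀA = [[201, 25]; [25, 6]] and Aᵀy = [134, 14]ᵀ.
Determinant 201·6 − 25² = 581.
m = (134·6 − 25·14)/581 = 454/581; b = (201·14 − 25·134)/581 = -536/581.

m = 0.781, b = -0.923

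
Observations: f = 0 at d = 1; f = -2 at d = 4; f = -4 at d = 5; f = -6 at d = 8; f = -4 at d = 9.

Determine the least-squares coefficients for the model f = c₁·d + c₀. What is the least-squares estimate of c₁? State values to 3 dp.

c₁ = -0.621

Entries of AᵀA: Σd·d = 187, Σd = 27, Σ1 = 5.
And Σd·f = -112, Σf = -16.
Normal equations: [[187, 27]; [27, 5]]·[c₁, c₀]ᵀ = [-112, -16]ᵀ.
Δ = 187·5 − 27² = 206.
c₁ = ((-112)·5 − 27·(-16))/206 = -64/103; c₀ = (187·(-16) − 27·(-112))/206 = 16/103.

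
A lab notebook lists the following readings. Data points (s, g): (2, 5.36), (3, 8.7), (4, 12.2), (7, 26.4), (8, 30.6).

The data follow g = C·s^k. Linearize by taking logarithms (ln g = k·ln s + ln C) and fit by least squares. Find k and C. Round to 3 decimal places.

k = 1.273, C = 2.169

With ln gᵢ as the transformed response and ln sᵢ as the regressor:
Over the data: Σln s = 7.2034, Σ(ln s)² = 11.7199, Σln g = 13.0381, Σln s·ln g = 20.4916.
Normal system: [[11.7199, 7.2034]; [7.2034, 5]]·[k, ln C]ᵀ = [20.4916, 13.0381]ᵀ.
Slope k = (n·Σln s·ln g − Σln s·Σln g)/(n·Σ(ln s)² − (Σln s)²) = (5·20.4916 − 7.2034·13.0381)/6.7102 = 1.27258; ln C = (Σln g − k·Σln s)/n = 0.77423, so C = exp(0.77423) = 2.16893.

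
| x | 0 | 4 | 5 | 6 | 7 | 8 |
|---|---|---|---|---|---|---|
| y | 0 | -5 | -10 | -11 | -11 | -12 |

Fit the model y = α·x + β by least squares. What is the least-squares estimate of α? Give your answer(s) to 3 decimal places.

Compute the Gram sums: Σx·x = 190, Σx = 30, Σ1 = 6.
Moment sums: Σx·y = -309, Σy = -49.
Normal equations: [[190, 30]; [30, 6]]·[α, β]ᵀ = [-309, -49]ᵀ.
Eliminating β: 6·(row 1) − 30·(row 2) gives 240·α = 6·(-309) − 30·(-49) = -384, so α = -8/5.
Then β = ((-49) − 30·(-8/5))/6 = -1/6.

α = -1.600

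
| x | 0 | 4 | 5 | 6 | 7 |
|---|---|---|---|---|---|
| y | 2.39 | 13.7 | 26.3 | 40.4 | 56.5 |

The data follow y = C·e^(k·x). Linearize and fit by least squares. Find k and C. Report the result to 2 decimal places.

k = 0.46, C = 2.38

Linearized form: ln y = k·x + ln C. From the 5 transformed points,
Over the data: Σx = 22.0000, Σ(x)² = 126.0000, Σln y = 14.4913, Σx·ln y = 77.2501.
Normal system: [[126.0000, 22.0000]; [22.0000, 5]]·[k, ln C]ᵀ = [77.2501, 14.4913]ᵀ.
Slope k = (n·Σx·ln y − Σx·Σln y)/(n·Σ(x)² − (Σx)²) = (5·77.2501 − 22.0000·14.4913)/146.0000 = 0.46193; ln C = (Σln y − k·Σx)/n = 0.86579, so C = exp(0.86579) = 2.37688.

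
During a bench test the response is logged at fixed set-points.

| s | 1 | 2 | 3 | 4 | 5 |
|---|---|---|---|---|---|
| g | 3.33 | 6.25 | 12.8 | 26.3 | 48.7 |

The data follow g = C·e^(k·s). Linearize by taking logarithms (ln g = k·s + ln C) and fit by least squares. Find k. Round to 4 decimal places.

k = 0.6802

Taking logs, ln g = k·s + ln C, so regress ln g on s.
XᵀX = [[55.0000, 15.0000]; [15.0000, 5]], rhs = [45.0231, 12.7402]ᵀ  (here Σs = 15.0000, Σ(s)² = 55.0000, Σln g = 12.7402, Σs·ln g = 45.0231).
Solving (det = 50.0000): k = 0.68024, ln C = 0.50733.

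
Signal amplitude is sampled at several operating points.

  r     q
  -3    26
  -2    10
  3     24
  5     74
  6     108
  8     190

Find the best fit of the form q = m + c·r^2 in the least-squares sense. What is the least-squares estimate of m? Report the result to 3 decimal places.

m = -1.722

Normal-equation sums: Σ1 = 6, Σr^2 = 147, Σr^2·r^2 = 6195.
Moment sums: Σq = 432, Σr^2·q = 18388.
Normal equations: [[6, 147]; [147, 6195]]·[m, c]ᵀ = [432, 18388]ᵀ.
Eliminating c: 6195·(row 1) − 147·(row 2) gives 15561·m = 6195·432 − 147·18388 = -26796, so m = -1276/741.
Then c = (18388 − 147·(-1276/741))/6195 = 15608/5187.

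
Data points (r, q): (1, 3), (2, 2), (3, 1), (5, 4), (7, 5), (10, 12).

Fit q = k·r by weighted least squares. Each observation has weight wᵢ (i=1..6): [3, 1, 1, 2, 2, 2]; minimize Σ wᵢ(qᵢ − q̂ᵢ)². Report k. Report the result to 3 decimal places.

From the data, Σwᵢ·r·r = 364.
And Σwᵢ·r·q = 366.
So AᵀWA·[k]ᵀ = AᵀWq: [[364]]·[k]ᵀ = [366]ᵀ.
k = 366/364 = 1.00549.

k = 1.005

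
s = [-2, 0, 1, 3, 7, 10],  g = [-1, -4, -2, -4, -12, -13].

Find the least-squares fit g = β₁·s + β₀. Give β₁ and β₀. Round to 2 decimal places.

β₁ = -1.09, β₀ = -2.55

With design matrix M, MᵀM = [[163, 19]; [19, 6]] and Mᵀg = [-226, -36]ᵀ.
det = 163·6 − 19² = 617.
β₁ = ((-226)·6 − 19·(-36))/617 = -672/617; β₀ = (163·(-36) − 19·(-226))/617 = -1574/617.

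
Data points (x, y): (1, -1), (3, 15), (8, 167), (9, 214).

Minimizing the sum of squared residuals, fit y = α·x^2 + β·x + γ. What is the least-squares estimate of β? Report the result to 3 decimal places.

AᵀA·[α, β, γ]ᵀ = Aᵀy reads: 10739·α + 1269·β + 155·γ = 28156;  1269·α + 155·β + 21·γ = 3306;  155·α + 21·β + 4·γ = 395.
(Σx^2·x^2 = 10739, Σx^2·x = 1269, Σx^2 = 155, Σx·x = 155, Σx = 21, Σ1 = 4, Σx^2·y = 28156, Σx·y = 3306, Σy = 395.)
Inverting the 3×3 Gram matrix, [α, β, γ]ᵀ = [28089/9076, -35835/9076, -1015/2269]ᵀ.

β = -3.948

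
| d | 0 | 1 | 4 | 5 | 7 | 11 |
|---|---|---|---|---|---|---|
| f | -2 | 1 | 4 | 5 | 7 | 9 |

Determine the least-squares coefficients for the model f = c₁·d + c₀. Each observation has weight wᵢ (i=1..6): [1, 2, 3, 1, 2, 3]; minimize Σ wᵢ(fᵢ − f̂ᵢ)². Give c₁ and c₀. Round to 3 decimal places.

Sums needed: Σwᵢ·d·d = 536, Σwᵢ·d = 66, Σwᵢ·1 = 12.
And Σwᵢ·d·f = 470, Σwᵢ·f = 58.
Normal equations: [[536, 66]; [66, 12]]·[c₁, c₀]ᵀ = [470, 58]ᵀ.
Δ = 536·12 − 66² = 2076.
c₁ = (470·12 − 66·58)/2076 = 151/173; c₀ = (536·58 − 66·470)/2076 = 17/519.

c₁ = 0.873, c₀ = 0.033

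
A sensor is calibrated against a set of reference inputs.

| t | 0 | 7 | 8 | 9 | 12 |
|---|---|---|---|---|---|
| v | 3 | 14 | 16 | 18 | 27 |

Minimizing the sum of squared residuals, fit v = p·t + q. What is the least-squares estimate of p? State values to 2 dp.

The normal equations are: 338·p + 36·q = 712;  36·p + 5·q = 78.
Eliminating q: 5·(row 1) − 36·(row 2) gives 394·p = 5·712 − 36·78 = 752, so p = 376/197.
Then q = (78 − 36·(376/197))/5 = 366/197.

p = 1.91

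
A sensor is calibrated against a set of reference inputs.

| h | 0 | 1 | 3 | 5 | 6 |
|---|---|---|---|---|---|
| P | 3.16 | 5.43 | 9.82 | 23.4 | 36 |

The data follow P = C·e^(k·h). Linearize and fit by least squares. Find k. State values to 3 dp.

Taking logs, ln P = k·h + ln C, so regress ln P on h.
XᵀX = [[71.0000, 15.0000]; [15.0000, 5]], rhs = [45.8100, 11.8632]ᵀ  (here Σh = 15.0000, Σ(h)² = 71.0000, Σln P = 11.8632, Σh·ln P = 45.8100).
Slope k = (n·Σh·ln P − Σh·Σln P)/(n·Σ(h)² − (Σh)²) = (5·45.8100 − 15.0000·11.8632)/130.0000 = 0.39309; ln C = (Σln P − k·Σh)/n = 1.19336.

k = 0.393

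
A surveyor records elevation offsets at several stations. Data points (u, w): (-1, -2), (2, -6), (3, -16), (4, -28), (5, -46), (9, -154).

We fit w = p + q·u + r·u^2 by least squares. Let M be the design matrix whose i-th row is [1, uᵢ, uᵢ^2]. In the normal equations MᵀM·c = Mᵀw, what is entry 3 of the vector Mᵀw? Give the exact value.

-14242

Entry 3 ↔ basis u^2, so (Mᵀw)_{3} = Σᵢ (u^2)·wᵢ = (1)·(-2) + (4)·(-6) + (9)·(-16) + (16)·(-28) + (25)·(-46) + (81)·(-154) = -14242.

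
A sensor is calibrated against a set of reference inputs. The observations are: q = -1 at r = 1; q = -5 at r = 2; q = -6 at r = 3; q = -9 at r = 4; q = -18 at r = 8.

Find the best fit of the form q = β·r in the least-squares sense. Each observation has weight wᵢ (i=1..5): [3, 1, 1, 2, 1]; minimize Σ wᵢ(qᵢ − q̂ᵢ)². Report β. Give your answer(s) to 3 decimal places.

AᵀWA·[β]ᵀ = AᵀWq reads: 112·β = -247.
β = (-247)/112 = -2.20536.

β = -2.205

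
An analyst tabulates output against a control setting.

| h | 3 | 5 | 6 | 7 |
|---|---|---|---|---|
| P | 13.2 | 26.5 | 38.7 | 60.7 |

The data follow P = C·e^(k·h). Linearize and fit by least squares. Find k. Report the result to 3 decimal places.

With ln Pᵢ as the transformed response and hᵢ as the regressor:
Sums: Σh = 21.0000, Σ(h)² = 119.0000, Σln P = 13.6191, Σh·ln P = 74.8030.
Normal system: [[119.0000, 21.0000]; [21.0000, 4]]·[k, ln C]ᵀ = [74.8030, 13.6191]ᵀ.
Solving (det = 35.0000): k = 0.37743, ln C = 1.42328.

k = 0.377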